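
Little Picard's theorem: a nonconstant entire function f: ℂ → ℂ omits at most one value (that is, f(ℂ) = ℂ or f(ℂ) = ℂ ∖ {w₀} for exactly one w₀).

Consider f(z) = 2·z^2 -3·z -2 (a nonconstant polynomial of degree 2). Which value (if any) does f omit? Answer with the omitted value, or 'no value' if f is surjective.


Little Picard bounds the complement of f(ℂ) to at most one point.
For every w ∈ ℂ, the equation p(z) − w = 0 is a nonconstant polynomial in z and hence has at least one root by the fundamental theorem of algebra. So p is surjective onto ℂ, omitting no value.

Omitted value: no value.


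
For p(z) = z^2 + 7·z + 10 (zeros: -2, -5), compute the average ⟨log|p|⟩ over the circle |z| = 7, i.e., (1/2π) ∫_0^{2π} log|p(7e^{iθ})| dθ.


Zeros: -5, -2; r = 7.
Inside |z| < r: -5, -2. Outside (|z| ≥ r): ∅.
p(0) = 10, so log|p(0)| = log(10) = 2.3026.
Apply Jensen: I(r) = log|p(0)| + Σ_k log(r/|z_k|), summed over zeros inside |z| < r.
  log(r/|z_k|) for z_k = -2: log(7/2) = 1.2528
  log(r/|z_k|) for z_k = -5: log(7/5) = 0.3365
Sum over inside zeros: 1.5892.
I(r) = log|p(0)| + (inside sum) = 2.3026 + 1.5892 = 3.8918.
Closed form (all zeros inside, monic): I(r) = n·log(r) = 2·log(7) = 3.8918. ✓

I(r) ≈ 3.8918.


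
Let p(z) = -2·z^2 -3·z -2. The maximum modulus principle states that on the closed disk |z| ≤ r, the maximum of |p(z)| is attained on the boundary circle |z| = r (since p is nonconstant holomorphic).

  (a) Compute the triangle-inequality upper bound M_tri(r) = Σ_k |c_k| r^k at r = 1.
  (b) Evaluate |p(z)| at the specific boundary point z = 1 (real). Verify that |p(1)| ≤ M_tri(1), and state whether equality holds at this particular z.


Coefficients: c_0 = -2, c_1 = -3, c_2 = -2. Radius r = 1.
Part (a). Triangle bound: M_tri(r) = Σ_k |c_k| r^k
  = |-2|·1^0 + |-3|·1^1 + |-2|·1^2
  = 2 + 3 + 2 = 7.
This bounds M(r) := max_{|z|=r} |p(z)| from above; equality holds iff all terms c_k z^k can be made to align in phase at a single z on |z|=r.
Part (b). At z = 1 (real, on the circle |z| = r):
  p(1) = (-2)·1^0 + (-3)·1^1 + (-2)·1^2 = -7.
  |p(1)| = 7.
Since all nonzero coefficients share the same sign, |p(1)| = 7 = M_tri(1); the triangle bound is attained at z = 1, so in fact M(r) = 7.

M_tri(1) = 7; |p(1)| = 7; equality at z=1: yes.


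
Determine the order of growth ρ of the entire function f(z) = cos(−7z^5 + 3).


Write cos(w) = (e^{iw} ± e^{−iw})/(2 or 2i), so |cos(w)| ≤ e^{|w|}. With w = −7z^5 + 3, |w| ≤ 7r^5 + 3 on |z|=r, giving M(r) ≤ e^{7r^5 + 3} and ρ ≤ 5. For the lower bound, choose z on |z|=r with -7z^5 purely imaginary of modulus 7r^5; then |cos(−7z^5 + 3)| grows like e^{7r^5}/2, so ρ ≥ 5. Hence ρ = 5.
Therefore ρ = 5.

Order ρ = 5.


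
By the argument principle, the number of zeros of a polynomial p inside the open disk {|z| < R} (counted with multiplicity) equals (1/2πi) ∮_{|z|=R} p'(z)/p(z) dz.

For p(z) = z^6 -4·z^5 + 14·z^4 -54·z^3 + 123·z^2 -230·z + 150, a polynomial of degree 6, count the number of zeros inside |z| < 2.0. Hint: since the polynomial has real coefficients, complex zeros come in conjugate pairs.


The zeros of p are: (1 + 2i), (1 - 2i), (-1 + 3i), (-1 - 3i), 3, 1.
Their magnitudes are: 2.236, 2.236, 3.162, 3.162, 3, 1.
Zeros with |z| < R = 2.0: 1.
Count = 1.
By the argument principle, (1/2πi) ∮_{|z|=R} p'(z)/p(z) dz equals exactly this count.

Number of zeros inside |z| < 2.0: 1.


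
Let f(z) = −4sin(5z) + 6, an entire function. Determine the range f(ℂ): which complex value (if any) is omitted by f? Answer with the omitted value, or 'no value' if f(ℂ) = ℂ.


Little Picard bounds the complement of f(ℂ) to at most one point.
sin is entire and surjective onto ℂ: for every w ∈ ℂ, sin(ζ) = w has a solution ζ ∈ ℂ (e.g., via the complex inverse arcsin). With ζ = 5z this gives z = ζ/(5). Then -4·sin(5z) takes every value in -4·ℂ = ℂ, and adding 6 is a bijection of ℂ. So f is surjective and omits no value. (Note: only on the real line is sin bounded by [−1, 1].)

Omitted value: no value.


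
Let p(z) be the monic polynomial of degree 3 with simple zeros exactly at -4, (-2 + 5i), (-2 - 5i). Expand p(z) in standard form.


The polynomial is p(z) = ∏_{α ∈ S} (z − α), where S = {-4, (-2 + 5i), (-2 - 5i)}.
Expanding the product yields: p(z) = z^3 + 8·z^2 + 45·z + 116.
Note conjugate pairs combine to real quadratics: (z − (-2+5i))(z − (-2−5i)) = z² + 4z + 29.
The resulting polynomial has degree 3 and real coefficients as required.

p(z) = z^3 + 8·z^2 + 45·z + 116.


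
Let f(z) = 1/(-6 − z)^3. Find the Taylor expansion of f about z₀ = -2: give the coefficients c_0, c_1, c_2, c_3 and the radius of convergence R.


Let w = z − z₀, so z = z₀ + w.
Then -6 − z = -6 − (z₀ + w) = (-6 − z₀) − w = -4 − w.
f(z) = 1/(-4 − w)^3 = (1/(-4)^3) · (1 − w/(-4))^{−3}.
By the binomial series (1−u)^{−3} = Σ_{n≥0} C(n+2, 2) u^n for |u|<1, with u = w/(-4):
  c_n = C(n+2, 2) / (-4)^(n+3).
  c_0 = 1/(-4)^3 = -1/64.
  c_1 = 3/(-4)^4 = 3/256.
  c_2 = 6/(-4)^5 = -3/512.
  c_3 = 10/(-4)^6 = 5/2048.
The series is valid for |w/d| < 1, i.e. |z − z₀| < |d|.
Radius of convergence: R = |-6 − z₀| = |-4| = 4 (distance from z₀ to the singularity z = -6).

c_0 = -1/64, c_1 = 3/256, c_2 = -3/512, c_3 = 5/2048; R = 4.


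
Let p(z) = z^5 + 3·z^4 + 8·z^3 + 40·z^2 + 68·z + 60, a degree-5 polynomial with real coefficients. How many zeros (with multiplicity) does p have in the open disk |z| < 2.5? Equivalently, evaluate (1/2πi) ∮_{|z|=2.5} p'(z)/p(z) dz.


The zeros of p are: (1 + 3i), (1 - 3i), -3, (-1 + 1i), (-1 - 1i).
Their magnitudes are: 3.162, 3.162, 3, 1.414, 1.414.
Zeros with |z| < R = 2.5: (-1 + 1i), (-1 - 1i).
Count = 2.
By the argument principle, (1/2πi) ∮_{|z|=R} p'(z)/p(z) dz equals exactly this count.

Number of zeros inside |z| < 2.5: 2.


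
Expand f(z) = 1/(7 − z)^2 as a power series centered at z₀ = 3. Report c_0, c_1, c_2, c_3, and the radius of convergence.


Let w = z − z₀, so z = z₀ + w.
Then 7 − z = 7 − (z₀ + w) = (7 − z₀) − w = 4 − w.
f(z) = 1/(4 − w)^2 = (1/(4)^2) · (1 − w/(4))^{−2}.
By the binomial series (1−u)^{−2} = Σ_{n≥0} C(n+1, 1) u^n for |u|<1, with u = w/(4):
  c_n = C(n+1, 1) / (4)^(n+2).
  c_0 = 1/(4)^2 = 1/16.
  c_1 = 2/(4)^3 = 1/32.
  c_2 = 3/(4)^4 = 3/256.
  c_3 = 4/(4)^5 = 1/256.
The series is valid for |w/d| < 1, i.e. |z − z₀| < |d|.
Radius of convergence: R = |7 − z₀| = |4| = 4 (distance from z₀ to the singularity z = 7).

c_0 = 1/16, c_1 = 1/32, c_2 = 3/256, c_3 = 1/256; R = 4.


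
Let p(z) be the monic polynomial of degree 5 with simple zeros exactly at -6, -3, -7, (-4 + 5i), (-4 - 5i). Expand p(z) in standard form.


The polynomial is p(z) = ∏_{α ∈ S} (z − α), where S = {-6, -3, -7, (-4 + 5i), (-4 - 5i)}.
Expanding the product yields: p(z) = z^5 + 24·z^4 + 250·z^3 + 1430·z^2 + 4329·z + 5166.
Note conjugate pairs combine to real quadratics: (z − (-4+5i))(z − (-4−5i)) = z² + 8z + 41.
The resulting polynomial has degree 5 and real coefficients as required.

p(z) = z^5 + 24·z^4 + 250·z^3 + 1430·z^2 + 4329·z + 5166.


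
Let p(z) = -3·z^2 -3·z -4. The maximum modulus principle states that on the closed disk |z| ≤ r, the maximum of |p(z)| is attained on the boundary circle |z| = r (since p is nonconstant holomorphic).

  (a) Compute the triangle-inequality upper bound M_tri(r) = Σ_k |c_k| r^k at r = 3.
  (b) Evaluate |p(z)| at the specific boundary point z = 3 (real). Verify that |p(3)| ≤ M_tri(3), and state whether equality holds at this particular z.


Coefficients: c_0 = -4, c_1 = -3, c_2 = -3. Radius r = 3.
Part (a). Triangle bound: M_tri(r) = Σ_k |c_k| r^k
  = |-4|·3^0 + |-3|·3^1 + |-3|·3^2
  = 4 + 9 + 27 = 40.
This bounds M(r) := max_{|z|=r} |p(z)| from above; equality holds iff all terms c_k z^k can be made to align in phase at a single z on |z|=r.
Part (b). At z = 3 (real, on the circle |z| = r):
  p(3) = (-4)·3^0 + (-3)·3^1 + (-3)·3^2 = -40.
  |p(3)| = 40.
Since all nonzero coefficients share the same sign, |p(3)| = 40 = M_tri(3); the triangle bound is attained at z = 3, so in fact M(r) = 40.

M_tri(3) = 40; |p(3)| = 40; equality at z=3: yes.


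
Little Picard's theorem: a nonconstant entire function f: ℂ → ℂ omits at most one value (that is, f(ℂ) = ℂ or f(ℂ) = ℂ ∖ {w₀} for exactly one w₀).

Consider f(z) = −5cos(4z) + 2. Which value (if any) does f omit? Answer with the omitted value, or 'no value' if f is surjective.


Little Picard bounds the complement of f(ℂ) to at most one point.
cos is entire and surjective onto ℂ: for every w ∈ ℂ, cos(ζ) = w has a solution ζ ∈ ℂ (e.g., via the complex inverse arccos). With ζ = 4z this gives z = ζ/(4). Then -5·cos(4z) takes every value in -5·ℂ = ℂ, and adding 2 is a bijection of ℂ. So f is surjective and omits no value. (Note: only on the real line is cos bounded by [−1, 1].)

Omitted value: no value.


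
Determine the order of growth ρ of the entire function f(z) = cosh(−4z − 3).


cosh(w) is a linear combination of e^{iw} and e^{−iw} (or e^w, e^{−w} in the hyperbolic case), so |cosh(w)| ≤ e^{|w|}. With w = −4z − 3, |w| ≤ 4|z| + 3 = 4r + 3 on |z| = r, giving M(r) ≤ e^{4r + 3}, so ρ ≤ 1. On a suitable ray (z = it for sin/cos; z = t for sinh/cosh, t real → ∞), |cosh(−4z − 3)| grows like e^{4|t|}/2, so ρ ≥ 1. Hence ρ = 1.
Therefore ρ = 1.

Order ρ = 1.


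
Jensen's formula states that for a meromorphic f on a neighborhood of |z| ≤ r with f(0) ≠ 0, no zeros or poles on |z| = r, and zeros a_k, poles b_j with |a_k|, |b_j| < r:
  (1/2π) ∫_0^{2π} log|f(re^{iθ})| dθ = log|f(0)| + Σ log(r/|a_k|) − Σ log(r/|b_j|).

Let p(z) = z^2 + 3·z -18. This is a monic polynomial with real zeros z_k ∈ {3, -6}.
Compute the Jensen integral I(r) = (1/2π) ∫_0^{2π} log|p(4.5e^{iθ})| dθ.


Zeros: -6, 3; r = 4.5.
Inside |z| < r: 3. Outside (|z| ≥ r): -6.
p(0) = -18, so log|p(0)| = log(18) = 2.8904.
Apply Jensen: I(r) = log|p(0)| + Σ_k log(r/|z_k|), summed over zeros inside |z| < r.
  log(r/|z_k|) for z_k = 3: log(4.5/3) = 0.4055
  Outside zeros (-6) contribute nothing to the Jensen sum.
Sum over inside zeros: 0.4055.
I(r) = log|p(0)| + (inside sum) = 2.8904 + 0.4055 = 3.2958.
Note: since some zeros are outside |z| ≤ r, the simplified n·log(r) form does NOT apply — only the inside zeros contribute.

I(r) ≈ 3.2958.


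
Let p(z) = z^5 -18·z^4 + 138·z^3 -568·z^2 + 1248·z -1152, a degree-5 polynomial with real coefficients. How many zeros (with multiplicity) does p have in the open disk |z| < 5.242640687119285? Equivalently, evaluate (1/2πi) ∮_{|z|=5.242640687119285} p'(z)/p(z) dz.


The zeros of p are: 4, 4, (3 + 3i), (3 - 3i), 4.
Their magnitudes are: 4, 4, 4.243, 4.243, 4.
Zeros with |z| < R = 5.242640687119285: 4, 4, (3 + 3i), (3 - 3i), 4.
Count = 5.
By the argument principle, (1/2πi) ∮_{|z|=R} p'(z)/p(z) dz equals exactly this count.

Number of zeros inside |z| < 5.242640687119285: 5.


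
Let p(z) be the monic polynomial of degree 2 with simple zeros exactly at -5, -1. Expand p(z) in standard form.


The polynomial is p(z) = ∏_{α ∈ S} (z − α), where S = {-5, -1}.
Expanding the product yields: p(z) = z^2 + 6·z + 5.
The resulting polynomial has degree 2 and real coefficients as required.

p(z) = z^2 + 6·z + 5.


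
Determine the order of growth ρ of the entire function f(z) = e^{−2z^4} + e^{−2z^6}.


Each summand is entire of order 4 and 6 respectively (as in the single-exponential case). The order of a sum is at most the max of the orders, so ρ ≤ 6. For the lower bound: on |z|=r choose arg z so that -2z^6 is real positive; then |e^{-2z^6}| = e^{2r^6} while |e^{-2z^4}| ≤ e^{2r^4} = o(e^{2r^6}). So |f| ≥ e^{2r^6}(1 − o(1)) and ρ ≥ 6. Hence ρ = max(4, 6) = 6.
Therefore ρ = 6.

Order ρ = 6.


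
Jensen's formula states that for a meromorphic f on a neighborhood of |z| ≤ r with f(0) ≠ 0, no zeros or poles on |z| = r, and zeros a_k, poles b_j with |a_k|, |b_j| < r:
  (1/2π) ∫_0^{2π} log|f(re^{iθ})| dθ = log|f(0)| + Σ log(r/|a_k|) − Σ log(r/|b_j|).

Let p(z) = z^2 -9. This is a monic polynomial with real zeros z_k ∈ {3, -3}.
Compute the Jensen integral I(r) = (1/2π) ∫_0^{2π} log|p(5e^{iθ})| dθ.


Zeros: -3, 3; r = 5.
Inside |z| < r: -3, 3. Outside (|z| ≥ r): ∅.
p(0) = -9, so log|p(0)| = log(9) = 2.1972.
Apply Jensen: I(r) = log|p(0)| + Σ_k log(r/|z_k|), summed over zeros inside |z| < r.
  log(r/|z_k|) for z_k = 3: log(5/3) = 0.5108
  log(r/|z_k|) for z_k = -3: log(5/3) = 0.5108
Sum over inside zeros: 1.0217.
I(r) = log|p(0)| + (inside sum) = 2.1972 + 1.0217 = 3.2189.
Closed form (all zeros inside, monic): I(r) = n·log(r) = 2·log(5) = 3.2189. ✓

I(r) ≈ 3.2189.


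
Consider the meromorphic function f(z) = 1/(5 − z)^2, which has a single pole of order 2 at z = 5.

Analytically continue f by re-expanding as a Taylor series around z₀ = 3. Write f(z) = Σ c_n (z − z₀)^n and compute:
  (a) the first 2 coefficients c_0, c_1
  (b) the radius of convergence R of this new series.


Let w = z − z₀, so z = z₀ + w.
Then 5 − z = 5 − (z₀ + w) = (5 − z₀) − w = 2 − w.
f(z) = 1/(2 − w)^2 = (1/(2)^2) · (1 − w/(2))^{−2}.
By the binomial series (1−u)^{−2} = Σ_{n≥0} C(n+1, 1) u^n for |u|<1, with u = w/(2):
  c_n = C(n+1, 1) / (2)^(n+2).
  c_0 = 1/(2)^2 = 1/4.
  c_1 = 2/(2)^3 = 1/4.
The series is valid for |w/d| < 1, i.e. |z − z₀| < |d|.
Radius of convergence: R = |5 − z₀| = |2| = 2 (distance from z₀ to the singularity z = 5).

c_0 = 1/4, c_1 = 1/4; R = 2.


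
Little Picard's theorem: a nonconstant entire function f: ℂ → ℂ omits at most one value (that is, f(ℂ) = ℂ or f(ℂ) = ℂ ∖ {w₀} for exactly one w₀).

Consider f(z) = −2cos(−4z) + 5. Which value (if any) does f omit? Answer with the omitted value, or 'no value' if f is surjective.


Little Picard bounds the complement of f(ℂ) to at most one point.
cos is entire and surjective onto ℂ: for every w ∈ ℂ, cos(ζ) = w has a solution ζ ∈ ℂ (e.g., via the complex inverse arccos). With ζ = −4z this gives z = ζ/(-4). Then -2·cos(−4z) takes every value in -2·ℂ = ℂ, and adding 5 is a bijection of ℂ. So f is surjective and omits no value. (Note: only on the real line is cos bounded by [−1, 1].)

Omitted value: no value.


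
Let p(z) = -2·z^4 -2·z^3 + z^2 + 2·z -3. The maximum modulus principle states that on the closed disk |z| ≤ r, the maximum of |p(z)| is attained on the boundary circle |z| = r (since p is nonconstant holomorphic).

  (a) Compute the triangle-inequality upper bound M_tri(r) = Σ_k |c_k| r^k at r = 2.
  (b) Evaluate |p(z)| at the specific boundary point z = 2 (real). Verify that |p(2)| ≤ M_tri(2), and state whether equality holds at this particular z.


Coefficients: c_0 = -3, c_1 = 2, c_2 = 1, c_3 = -2, c_4 = -2. Radius r = 2.
Part (a). Triangle bound: M_tri(r) = Σ_k |c_k| r^k
  = |-3|·2^0 + |2|·2^1 + |1|·2^2 + |-2|·2^3 + |-2|·2^4
  = 3 + 4 + 4 + 16 + 32 = 59.
This bounds M(r) := max_{|z|=r} |p(z)| from above; equality holds iff all terms c_k z^k can be made to align in phase at a single z on |z|=r.
Part (b). At z = 2 (real, on the circle |z| = r):
  p(2) = (-3)·2^0 + (2)·2^1 + (1)·2^2 + (-2)·2^3 + (-2)·2^4 = -43.
  |p(2)| = 43.
Check: |p(2)| = 43 ≤ 59 = M_tri(2). ✓ Equality does not hold at z = 2 (the coefficients have mixed signs, so the terms do not all align in phase there).

M_tri(2) = 59; |p(2)| = 43; equality at z=2: no.


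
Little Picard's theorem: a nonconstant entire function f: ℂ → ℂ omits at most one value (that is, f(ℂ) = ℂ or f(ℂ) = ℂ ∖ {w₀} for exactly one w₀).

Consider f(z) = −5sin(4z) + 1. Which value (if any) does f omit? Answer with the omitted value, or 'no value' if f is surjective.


Little Picard bounds the complement of f(ℂ) to at most one point.
sin is entire and surjective onto ℂ: for every w ∈ ℂ, sin(ζ) = w has a solution ζ ∈ ℂ (e.g., via the complex inverse arcsin). With ζ = 4z this gives z = ζ/(4). Then -5·sin(4z) takes every value in -5·ℂ = ℂ, and adding 1 is a bijection of ℂ. So f is surjective and omits no value. (Note: only on the real line is sin bounded by [−1, 1].)

Omitted value: no value.


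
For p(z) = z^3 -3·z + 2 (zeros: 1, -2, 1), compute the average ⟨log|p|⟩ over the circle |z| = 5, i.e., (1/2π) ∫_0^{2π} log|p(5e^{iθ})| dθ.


Zeros: -2, 1, 1; r = 5.
Inside |z| < r: -2, 1, 1. Outside (|z| ≥ r): ∅.
p(0) = 2, so log|p(0)| = log(2) = 0.6931.
Apply Jensen: I(r) = log|p(0)| + Σ_k log(r/|z_k|), summed over zeros inside |z| < r.
  log(r/|z_k|) for z_k = 1: log(5/1) = 1.6094
  log(r/|z_k|) for z_k = -2: log(5/2) = 0.9163
  log(r/|z_k|) for z_k = 1: log(5/1) = 1.6094
Sum over inside zeros: 4.1352.
I(r) = log|p(0)| + (inside sum) = 0.6931 + 4.1352 = 4.8283.
Closed form (all zeros inside, monic): I(r) = n·log(r) = 3·log(5) = 4.8283. ✓

I(r) ≈ 4.8283.


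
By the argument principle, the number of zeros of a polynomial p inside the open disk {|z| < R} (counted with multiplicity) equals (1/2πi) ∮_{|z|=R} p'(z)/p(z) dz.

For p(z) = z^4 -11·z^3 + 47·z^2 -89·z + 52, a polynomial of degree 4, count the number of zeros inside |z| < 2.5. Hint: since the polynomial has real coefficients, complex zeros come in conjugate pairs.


The zeros of p are: (3 + 2i), (3 - 2i), 4, 1.
Their magnitudes are: 3.606, 3.606, 4, 1.
Zeros with |z| < R = 2.5: 1.
Count = 1.
By the argument principle, (1/2πi) ∮_{|z|=R} p'(z)/p(z) dz equals exactly this count.

Number of zeros inside |z| < 2.5: 1.


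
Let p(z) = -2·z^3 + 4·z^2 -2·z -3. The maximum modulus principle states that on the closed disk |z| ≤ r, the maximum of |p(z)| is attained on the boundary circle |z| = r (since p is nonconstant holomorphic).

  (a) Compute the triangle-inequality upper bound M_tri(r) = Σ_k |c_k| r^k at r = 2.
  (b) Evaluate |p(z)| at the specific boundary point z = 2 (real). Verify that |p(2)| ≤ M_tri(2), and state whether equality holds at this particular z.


Coefficients: c_0 = -3, c_1 = -2, c_2 = 4, c_3 = -2. Radius r = 2.
Part (a). Triangle bound: M_tri(r) = Σ_k |c_k| r^k
  = |-3|·2^0 + |-2|·2^1 + |4|·2^2 + |-2|·2^3
  = 3 + 4 + 16 + 16 = 39.
This bounds M(r) := max_{|z|=r} |p(z)| from above; equality holds iff all terms c_k z^k can be made to align in phase at a single z on |z|=r.
Part (b). At z = 2 (real, on the circle |z| = r):
  p(2) = (-3)·2^0 + (-2)·2^1 + (4)·2^2 + (-2)·2^3 = -7.
  |p(2)| = 7.
Check: |p(2)| = 7 ≤ 39 = M_tri(2). ✓ Equality does not hold at z = 2 (the coefficients have mixed signs, so the terms do not all align in phase there).

M_tri(2) = 39; |p(2)| = 7; equality at z=2: no.


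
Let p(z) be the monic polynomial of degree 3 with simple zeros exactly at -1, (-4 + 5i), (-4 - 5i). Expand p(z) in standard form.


The polynomial is p(z) = ∏_{α ∈ S} (z − α), where S = {-1, (-4 + 5i), (-4 - 5i)}.
Expanding the product yields: p(z) = z^3 + 9·z^2 + 49·z + 41.
Note conjugate pairs combine to real quadratics: (z − (-4+5i))(z − (-4−5i)) = z² + 8z + 41.
The resulting polynomial has degree 3 and real coefficients as required.

p(z) = z^3 + 9·z^2 + 49·z + 41.


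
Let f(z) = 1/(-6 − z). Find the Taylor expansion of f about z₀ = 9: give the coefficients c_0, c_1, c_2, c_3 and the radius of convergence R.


Let w = z − z₀, so z = z₀ + w.
Then -6 − z = -6 − (z₀ + w) = (-6 − z₀) − w = -15 − w.
f(z) = 1/(-15 − w) = (1/(-15)) · 1/(1 − w/(-15)) = Σ_{n≥0} w^n / (-15)^(n+1).
So c_n = 1/(-15)^(n+1):
  c_0 = 1/(-15)^1 = -1/15.
  c_1 = 1/(-15)^2 = 1/225.
  c_2 = 1/(-15)^3 = -1/3375.
  c_3 = 1/(-15)^4 = 1/50625.
The series is valid for |w/d| < 1, i.e. |z − z₀| < |d|.
Radius of convergence: R = |-6 − z₀| = |-15| = 15 (distance from z₀ to the singularity z = -6).

c_0 = -1/15, c_1 = 1/225, c_2 = -1/3375, c_3 = 1/50625; R = 15.


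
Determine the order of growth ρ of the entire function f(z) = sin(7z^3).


Write sin(w) = (e^{iw} ± e^{−iw})/(2 or 2i), so |sin(w)| ≤ e^{|w|}. With w = 7z^3, |w| ≤ 7r^3 + 0 on |z|=r, giving M(r) ≤ e^{7r^3 + 0} and ρ ≤ 3. For the lower bound, choose z on |z|=r with 7z^3 purely imaginary of modulus 7r^3; then |sin(7z^3)| grows like e^{7r^3}/2, so ρ ≥ 3. Hence ρ = 3.
Therefore ρ = 3.

Order ρ = 3.


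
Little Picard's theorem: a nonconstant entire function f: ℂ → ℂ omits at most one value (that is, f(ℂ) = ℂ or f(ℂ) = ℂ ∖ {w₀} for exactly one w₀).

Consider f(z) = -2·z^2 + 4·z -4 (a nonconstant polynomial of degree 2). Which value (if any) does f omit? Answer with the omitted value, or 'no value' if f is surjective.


Little Picard bounds the complement of f(ℂ) to at most one point.
For every w ∈ ℂ, the equation p(z) − w = 0 is a nonconstant polynomial in z and hence has at least one root by the fundamental theorem of algebra. So p is surjective onto ℂ, omitting no value.

Omitted value: no value.


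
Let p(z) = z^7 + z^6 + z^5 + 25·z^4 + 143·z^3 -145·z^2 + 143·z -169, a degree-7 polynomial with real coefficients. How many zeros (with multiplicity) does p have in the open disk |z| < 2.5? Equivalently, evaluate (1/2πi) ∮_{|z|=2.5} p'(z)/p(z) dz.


The zeros of p are: (2 + 3i), (2 - 3i), (0 + 1i), (0 - 1i), 1, (-3 + 2i), (-3 - 2i).
Their magnitudes are: 3.606, 3.606, 1, 1, 1, 3.606, 3.606.
Zeros with |z| < R = 2.5: (0 + 1i), (0 - 1i), 1.
Count = 3.
By the argument principle, (1/2πi) ∮_{|z|=R} p'(z)/p(z) dz equals exactly this count.

Number of zeros inside |z| < 2.5: 3.


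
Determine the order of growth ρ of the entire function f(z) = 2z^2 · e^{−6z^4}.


M(r) = max_{|z|=r} |2|·|z|^2·|e^{−6z^4}| = 2·r^2 · e^{6r^4} (the factors attain their maxima compatibly on |z|=r). Then log M(r) = log 2 + 2·log r + 6r^4, dominated by the last term, so log log M(r) ~ 4·log r. The polynomial factor 2z^2 contributes only a log r term and does not affect the order. ρ = 4.
Therefore ρ = 4.

Order ρ = 4.


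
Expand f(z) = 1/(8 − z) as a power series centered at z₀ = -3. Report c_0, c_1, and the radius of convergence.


Let w = z − z₀, so z = z₀ + w.
Then 8 − z = 8 − (z₀ + w) = (8 − z₀) − w = 11 − w.
f(z) = 1/(11 − w) = (1/(11)) · 1/(1 − w/(11)) = Σ_{n≥0} w^n / (11)^(n+1).
So c_n = 1/(11)^(n+1):
  c_0 = 1/(11)^1 = 1/11.
  c_1 = 1/(11)^2 = 1/121.
The series is valid for |w/d| < 1, i.e. |z − z₀| < |d|.
Radius of convergence: R = |8 − z₀| = |11| = 11 (distance from z₀ to the singularity z = 8).

c_0 = 1/11, c_1 = 1/121; R = 11.


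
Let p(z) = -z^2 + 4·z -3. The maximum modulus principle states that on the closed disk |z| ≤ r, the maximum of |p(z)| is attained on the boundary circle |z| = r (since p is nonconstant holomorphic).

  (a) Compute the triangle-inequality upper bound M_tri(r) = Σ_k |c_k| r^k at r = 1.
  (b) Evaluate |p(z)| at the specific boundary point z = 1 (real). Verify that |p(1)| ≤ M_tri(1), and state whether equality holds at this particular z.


Coefficients: c_0 = -3, c_1 = 4, c_2 = -1. Radius r = 1.
Part (a). Triangle bound: M_tri(r) = Σ_k |c_k| r^k
  = |-3|·1^0 + |4|·1^1 + |-1|·1^2
  = 3 + 4 + 1 = 8.
This bounds M(r) := max_{|z|=r} |p(z)| from above; equality holds iff all terms c_k z^k can be made to align in phase at a single z on |z|=r.
Part (b). At z = 1 (real, on the circle |z| = r):
  p(1) = (-3)·1^0 + (4)·1^1 + (-1)·1^2 = 0.
  |p(1)| = 0.
Check: |p(1)| = 0 ≤ 8 = M_tri(1). ✓ Equality does not hold at z = 1 (the coefficients have mixed signs, so the terms do not all align in phase there).

M_tri(1) = 8; |p(1)| = 0; equality at z=1: no.


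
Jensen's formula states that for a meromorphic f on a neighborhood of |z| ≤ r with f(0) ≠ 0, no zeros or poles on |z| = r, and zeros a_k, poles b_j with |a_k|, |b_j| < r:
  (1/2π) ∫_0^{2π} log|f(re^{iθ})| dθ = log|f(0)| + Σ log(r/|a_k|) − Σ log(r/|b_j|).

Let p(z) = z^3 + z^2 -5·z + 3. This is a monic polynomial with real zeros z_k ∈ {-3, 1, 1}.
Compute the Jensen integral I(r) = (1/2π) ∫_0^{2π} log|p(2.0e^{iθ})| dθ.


Zeros: -3, 1, 1; r = 2.0.
Inside |z| < r: 1, 1. Outside (|z| ≥ r): -3.
p(0) = 3, so log|p(0)| = log(3) = 1.0986.
Apply Jensen: I(r) = log|p(0)| + Σ_k log(r/|z_k|), summed over zeros inside |z| < r.
  log(r/|z_k|) for z_k = 1: log(2.0/1) = 0.6931
  log(r/|z_k|) for z_k = 1: log(2.0/1) = 0.6931
  Outside zeros (-3) contribute nothing to the Jensen sum.
Sum over inside zeros: 1.3863.
I(r) = log|p(0)| + (inside sum) = 1.0986 + 1.3863 = 2.4849.
Note: since some zeros are outside |z| ≤ r, the simplified n·log(r) form does NOT apply — only the inside zeros contribute.

I(r) ≈ 2.4849.


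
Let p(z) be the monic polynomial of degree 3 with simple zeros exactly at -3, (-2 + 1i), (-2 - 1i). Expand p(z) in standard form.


The polynomial is p(z) = ∏_{α ∈ S} (z − α), where S = {-3, (-2 + 1i), (-2 - 1i)}.
Expanding the product yields: p(z) = z^3 + 7·z^2 + 17·z + 15.
Note conjugate pairs combine to real quadratics: (z − (-2+1i))(z − (-2−1i)) = z² + 4z + 5.
The resulting polynomial has degree 3 and real coefficients as required.

p(z) = z^3 + 7·z^2 + 17·z + 15.


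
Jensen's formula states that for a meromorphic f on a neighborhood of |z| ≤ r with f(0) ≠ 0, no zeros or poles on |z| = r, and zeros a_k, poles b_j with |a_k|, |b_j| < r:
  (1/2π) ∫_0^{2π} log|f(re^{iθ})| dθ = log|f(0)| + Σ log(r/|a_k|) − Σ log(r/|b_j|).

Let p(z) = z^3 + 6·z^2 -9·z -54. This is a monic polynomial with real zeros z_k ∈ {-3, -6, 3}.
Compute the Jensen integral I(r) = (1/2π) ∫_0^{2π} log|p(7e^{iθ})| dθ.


Zeros: -6, -3, 3; r = 7.
Inside |z| < r: -6, -3, 3. Outside (|z| ≥ r): ∅.
p(0) = -54, so log|p(0)| = log(54) = 3.9890.
Apply Jensen: I(r) = log|p(0)| + Σ_k log(r/|z_k|), summed over zeros inside |z| < r.
  log(r/|z_k|) for z_k = -3: log(7/3) = 0.8473
  log(r/|z_k|) for z_k = -6: log(7/6) = 0.1542
  log(r/|z_k|) for z_k = 3: log(7/3) = 0.8473
Sum over inside zeros: 1.8487.
I(r) = log|p(0)| + (inside sum) = 3.9890 + 1.8487 = 5.8377.
Closed form (all zeros inside, monic): I(r) = n·log(r) = 3·log(7) = 5.8377. ✓

I(r) ≈ 5.8377.


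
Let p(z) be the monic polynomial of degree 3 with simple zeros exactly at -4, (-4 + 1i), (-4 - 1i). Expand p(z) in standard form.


The polynomial is p(z) = ∏_{α ∈ S} (z − α), where S = {-4, (-4 + 1i), (-4 - 1i)}.
Expanding the product yields: p(z) = z^3 + 12·z^2 + 49·z + 68.
Note conjugate pairs combine to real quadratics: (z − (-4+1i))(z − (-4−1i)) = z² + 8z + 17.
The resulting polynomial has degree 3 and real coefficients as required.

p(z) = z^3 + 12·z^2 + 49·z + 68.


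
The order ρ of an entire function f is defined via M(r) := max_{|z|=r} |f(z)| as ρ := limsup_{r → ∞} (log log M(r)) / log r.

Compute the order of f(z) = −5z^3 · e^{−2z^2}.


M(r) = max_{|z|=r} |-5|·|z|^3·|e^{−2z^2}| = 5·r^3 · e^{2r^2} (the factors attain their maxima compatibly on |z|=r). Then log M(r) = log 5 + 3·log r + 2r^2, dominated by the last term, so log log M(r) ~ 2·log r. The polynomial factor -5z^3 contributes only a log r term and does not affect the order. ρ = 2.
Therefore ρ = 2.

Order ρ = 2.


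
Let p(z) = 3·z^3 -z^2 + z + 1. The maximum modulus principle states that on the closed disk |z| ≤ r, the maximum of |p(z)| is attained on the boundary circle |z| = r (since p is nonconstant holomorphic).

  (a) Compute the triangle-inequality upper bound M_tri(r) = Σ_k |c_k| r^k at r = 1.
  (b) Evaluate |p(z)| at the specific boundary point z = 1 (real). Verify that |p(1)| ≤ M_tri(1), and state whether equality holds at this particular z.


Coefficients: c_0 = 1, c_1 = 1, c_2 = -1, c_3 = 3. Radius r = 1.
Part (a). Triangle bound: M_tri(r) = Σ_k |c_k| r^k
  = |1|·1^0 + |1|·1^1 + |-1|·1^2 + |3|·1^3
  = 1 + 1 + 1 + 3 = 6.
This bounds M(r) := max_{|z|=r} |p(z)| from above; equality holds iff all terms c_k z^k can be made to align in phase at a single z on |z|=r.
Part (b). At z = 1 (real, on the circle |z| = r):
  p(1) = (1)·1^0 + (1)·1^1 + (-1)·1^2 + (3)·1^3 = 4.
  |p(1)| = 4.
Check: |p(1)| = 4 ≤ 6 = M_tri(1). ✓ Equality does not hold at z = 1 (the coefficients have mixed signs, so the terms do not all align in phase there).

M_tri(1) = 6; |p(1)| = 4; equality at z=1: no.


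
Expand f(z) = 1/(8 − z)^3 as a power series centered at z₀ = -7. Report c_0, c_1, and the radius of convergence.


Let w = z − z₀, so z = z₀ + w.
Then 8 − z = 8 − (z₀ + w) = (8 − z₀) − w = 15 − w.
f(z) = 1/(15 − w)^3 = (1/(15)^3) · (1 − w/(15))^{−3}.
By the binomial series (1−u)^{−3} = Σ_{n≥0} C(n+2, 2) u^n for |u|<1, with u = w/(15):
  c_n = C(n+2, 2) / (15)^(n+3).
  c_0 = 1/(15)^3 = 1/3375.
  c_1 = 3/(15)^4 = 1/16875.
The series is valid for |w/d| < 1, i.e. |z − z₀| < |d|.
Radius of convergence: R = |8 − z₀| = |15| = 15 (distance from z₀ to the singularity z = 8).

c_0 = 1/3375, c_1 = 1/16875; R = 15.


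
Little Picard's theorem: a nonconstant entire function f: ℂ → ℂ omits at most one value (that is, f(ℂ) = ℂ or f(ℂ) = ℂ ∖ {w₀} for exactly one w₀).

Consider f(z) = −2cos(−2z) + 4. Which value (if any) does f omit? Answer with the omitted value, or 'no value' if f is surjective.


Little Picard bounds the complement of f(ℂ) to at most one point.
cos is entire and surjective onto ℂ: for every w ∈ ℂ, cos(ζ) = w has a solution ζ ∈ ℂ (e.g., via the complex inverse arccos). With ζ = −2z this gives z = ζ/(-2). Then -2·cos(−2z) takes every value in -2·ℂ = ℂ, and adding 4 is a bijection of ℂ. So f is surjective and omits no value. (Note: only on the real line is cos bounded by [−1, 1].)

Omitted value: no value.


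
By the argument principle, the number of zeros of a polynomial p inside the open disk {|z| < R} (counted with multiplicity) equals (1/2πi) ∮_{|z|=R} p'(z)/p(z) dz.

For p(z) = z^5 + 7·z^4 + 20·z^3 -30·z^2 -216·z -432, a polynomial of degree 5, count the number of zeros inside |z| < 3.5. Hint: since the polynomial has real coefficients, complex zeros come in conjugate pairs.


The zeros of p are: 3, (-3 + 3i), (-3 - 3i), (-2 + 2i), (-2 - 2i).
Their magnitudes are: 3, 4.243, 4.243, 2.828, 2.828.
Zeros with |z| < R = 3.5: 3, (-2 + 2i), (-2 - 2i).
Count = 3.
By the argument principle, (1/2πi) ∮_{|z|=R} p'(z)/p(z) dz equals exactly this count.

Number of zeros inside |z| < 3.5: 3.


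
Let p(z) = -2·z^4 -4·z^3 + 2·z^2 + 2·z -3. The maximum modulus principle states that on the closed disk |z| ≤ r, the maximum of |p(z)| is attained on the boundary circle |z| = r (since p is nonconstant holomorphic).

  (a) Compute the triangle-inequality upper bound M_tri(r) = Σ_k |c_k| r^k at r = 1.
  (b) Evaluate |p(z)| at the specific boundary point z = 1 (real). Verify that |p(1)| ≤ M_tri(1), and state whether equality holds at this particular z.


Coefficients: c_0 = -3, c_1 = 2, c_2 = 2, c_3 = -4, c_4 = -2. Radius r = 1.
Part (a). Triangle bound: M_tri(r) = Σ_k |c_k| r^k
  = |-3|·1^0 + |2|·1^1 + |2|·1^2 + |-4|·1^3 + |-2|·1^4
  = 3 + 2 + 2 + 4 + 2 = 13.
This bounds M(r) := max_{|z|=r} |p(z)| from above; equality holds iff all terms c_k z^k can be made to align in phase at a single z on |z|=r.
Part (b). At z = 1 (real, on the circle |z| = r):
  p(1) = (-3)·1^0 + (2)·1^1 + (2)·1^2 + (-4)·1^3 + (-2)·1^4 = -5.
  |p(1)| = 5.
Check: |p(1)| = 5 ≤ 13 = M_tri(1). ✓ Equality does not hold at z = 1 (the coefficients have mixed signs, so the terms do not all align in phase there).

M_tri(1) = 13; |p(1)| = 5; equality at z=1: no.


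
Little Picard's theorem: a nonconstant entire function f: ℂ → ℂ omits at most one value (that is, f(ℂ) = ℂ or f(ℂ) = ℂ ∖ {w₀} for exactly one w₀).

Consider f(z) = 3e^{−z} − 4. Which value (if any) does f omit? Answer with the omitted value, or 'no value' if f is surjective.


Little Picard bounds the complement of f(ℂ) to at most one point.
e^{−z} is never zero on ℂ, so 3·e^{−z} takes every value in ℂ ∖ {0}. Adding -4 shifts the range to ℂ ∖ {-4}. Thus f omits exactly the value -4.

Omitted value: -4.


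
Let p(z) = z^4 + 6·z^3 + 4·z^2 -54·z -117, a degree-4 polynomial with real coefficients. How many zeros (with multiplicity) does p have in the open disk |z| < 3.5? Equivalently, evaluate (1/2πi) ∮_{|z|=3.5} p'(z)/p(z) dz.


The zeros of p are: (-3 + 2i), (-3 - 2i), -3, 3.
Their magnitudes are: 3.606, 3.606, 3, 3.
Zeros with |z| < R = 3.5: -3, 3.
Count = 2.
By the argument principle, (1/2πi) ∮_{|z|=R} p'(z)/p(z) dz equals exactly this count.

Number of zeros inside |z| < 3.5: 2.


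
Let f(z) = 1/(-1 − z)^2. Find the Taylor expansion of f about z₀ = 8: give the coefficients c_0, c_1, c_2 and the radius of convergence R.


Let w = z − z₀, so z = z₀ + w.
Then -1 − z = -1 − (z₀ + w) = (-1 − z₀) − w = -9 − w.
f(z) = 1/(-9 − w)^2 = (1/(-9)^2) · (1 − w/(-9))^{−2}.
By the binomial series (1−u)^{−2} = Σ_{n≥0} C(n+1, 1) u^n for |u|<1, with u = w/(-9):
  c_n = C(n+1, 1) / (-9)^(n+2).
  c_0 = 1/(-9)^2 = 1/81.
  c_1 = 2/(-9)^3 = -2/729.
  c_2 = 3/(-9)^4 = 1/2187.
The series is valid for |w/d| < 1, i.e. |z − z₀| < |d|.
Radius of convergence: R = |-1 − z₀| = |-9| = 9 (distance from z₀ to the singularity z = -1).

c_0 = 1/81, c_1 = -2/729, c_2 = 1/2187; R = 9.


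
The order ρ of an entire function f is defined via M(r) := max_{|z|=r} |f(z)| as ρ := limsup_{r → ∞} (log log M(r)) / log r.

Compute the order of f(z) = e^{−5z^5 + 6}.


|e^{−5z^5 + 6}| = e^{Re(-5·z^5) + 6} ≤ e^{5|z|^5 + 6} = e^{5r^5 + 6} on |z| = r, so ρ ≤ 5. Choosing z on |z|=r so that -5·z^5 is real positive (always possible by picking arg z appropriately) gives |f(z)| = e^{5r^5 + 6}, matching the bound. The additive constant 6 does not affect log log M(r) ~ 5·log r. Hence ρ = 5.
Therefore ρ = 5.

Order ρ = 5.


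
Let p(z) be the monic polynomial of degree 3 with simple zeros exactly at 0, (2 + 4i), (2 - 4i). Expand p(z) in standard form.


The polynomial is p(z) = ∏_{α ∈ S} (z − α), where S = {0, (2 + 4i), (2 - 4i)}.
Expanding the product yields: p(z) = z^3 -4·z^2 + 20·z.
Note conjugate pairs combine to real quadratics: (z − (2+4i))(z − (2−4i)) = z² − 4z + 20.
The resulting polynomial has degree 3 and real coefficients as required.

p(z) = z^3 -4·z^2 + 20·z.


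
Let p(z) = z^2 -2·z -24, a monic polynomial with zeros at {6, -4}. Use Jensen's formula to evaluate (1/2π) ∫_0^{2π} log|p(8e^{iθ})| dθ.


Zeros: -4, 6; r = 8.
Inside |z| < r: -4, 6. Outside (|z| ≥ r): ∅.
p(0) = -24, so log|p(0)| = log(24) = 3.1781.
Apply Jensen: I(r) = log|p(0)| + Σ_k log(r/|z_k|), summed over zeros inside |z| < r.
  log(r/|z_k|) for z_k = 6: log(8/6) = 0.2877
  log(r/|z_k|) for z_k = -4: log(8/4) = 0.6931
Sum over inside zeros: 0.9808.
I(r) = log|p(0)| + (inside sum) = 3.1781 + 0.9808 = 4.1589.
Closed form (all zeros inside, monic): I(r) = n·log(r) = 2·log(8) = 4.1589. ✓

I(r) ≈ 4.1589.


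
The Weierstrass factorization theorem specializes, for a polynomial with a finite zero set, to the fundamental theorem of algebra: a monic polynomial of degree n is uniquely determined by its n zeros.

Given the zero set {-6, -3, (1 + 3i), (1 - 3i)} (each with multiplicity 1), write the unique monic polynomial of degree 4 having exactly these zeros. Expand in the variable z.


The polynomial is p(z) = ∏_{α ∈ S} (z − α), where S = {-6, -3, (1 + 3i), (1 - 3i)}.
Expanding the product yields: p(z) = z^4 + 7·z^3 + 10·z^2 + 54·z + 180.
Note conjugate pairs combine to real quadratics: (z − (1+3i))(z − (1−3i)) = z² − 2z + 10.
The resulting polynomial has degree 4 and real coefficients as required.

p(z) = z^4 + 7·z^3 + 10·z^2 + 54·z + 180.


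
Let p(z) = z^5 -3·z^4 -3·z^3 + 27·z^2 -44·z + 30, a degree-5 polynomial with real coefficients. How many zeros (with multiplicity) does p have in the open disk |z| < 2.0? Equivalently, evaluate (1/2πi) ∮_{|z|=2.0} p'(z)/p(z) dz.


The zeros of p are: (1 + 1i), (1 - 1i), -3, (2 + 1i), (2 - 1i).
Their magnitudes are: 1.414, 1.414, 3, 2.236, 2.236.
Zeros with |z| < R = 2.0: (1 + 1i), (1 - 1i).
Count = 2.
By the argument principle, (1/2πi) ∮_{|z|=R} p'(z)/p(z) dz equals exactly this count.

Number of zeros inside |z| < 2.0: 2.


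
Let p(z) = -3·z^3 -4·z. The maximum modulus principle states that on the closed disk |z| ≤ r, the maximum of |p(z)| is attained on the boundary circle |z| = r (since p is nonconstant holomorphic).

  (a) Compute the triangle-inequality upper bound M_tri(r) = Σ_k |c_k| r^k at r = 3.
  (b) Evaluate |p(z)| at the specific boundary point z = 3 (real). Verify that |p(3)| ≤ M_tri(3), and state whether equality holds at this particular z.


Coefficients: c_0 = 0, c_1 = -4, c_2 = 0, c_3 = -3. Radius r = 3.
Part (a). Triangle bound: M_tri(r) = Σ_k |c_k| r^k
  = |0|·3^0 + |-4|·3^1 + |0|·3^2 + |-3|·3^3
  = 0 + 12 + 0 + 81 = 93.
This bounds M(r) := max_{|z|=r} |p(z)| from above; equality holds iff all terms c_k z^k can be made to align in phase at a single z on |z|=r.
Part (b). At z = 3 (real, on the circle |z| = r):
  p(3) = (0)·3^0 + (-4)·3^1 + (0)·3^2 + (-3)·3^3 = -93.
  |p(3)| = 93.
Since all nonzero coefficients share the same sign, |p(3)| = 93 = M_tri(3); the triangle bound is attained at z = 3, so in fact M(r) = 93.

M_tri(3) = 93; |p(3)| = 93; equality at z=3: yes.


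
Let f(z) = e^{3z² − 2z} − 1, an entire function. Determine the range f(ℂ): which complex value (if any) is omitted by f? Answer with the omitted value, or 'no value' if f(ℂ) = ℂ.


Little Picard bounds the complement of f(ℂ) to at most one point.
The exponent g(z) = 3z² − 2z is a nonconstant polynomial, hence surjective onto ℂ. So e^{g(z)} takes every value in {e^w : w ∈ ℂ} = ℂ ∖ {0}. Adding -1 shifts the range to ℂ ∖ {-1}. f omits exactly -1.

Omitted value: -1.


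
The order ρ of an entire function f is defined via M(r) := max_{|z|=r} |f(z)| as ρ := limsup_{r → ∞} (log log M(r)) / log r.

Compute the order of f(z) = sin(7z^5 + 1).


Write sin(w) = (e^{iw} ± e^{−iw})/(2 or 2i), so |sin(w)| ≤ e^{|w|}. With w = 7z^5 + 1, |w| ≤ 7r^5 + 1 on |z|=r, giving M(r) ≤ e^{7r^5 + 1} and ρ ≤ 5. For the lower bound, choose z on |z|=r with 7z^5 purely imaginary of modulus 7r^5; then |sin(7z^5 + 1)| grows like e^{7r^5}/2, so ρ ≥ 5. Hence ρ = 5.
Therefore ρ = 5.

Order ρ = 5.


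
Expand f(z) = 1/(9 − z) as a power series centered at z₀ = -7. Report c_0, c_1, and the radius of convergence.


Let w = z − z₀, so z = z₀ + w.
Then 9 − z = 9 − (z₀ + w) = (9 − z₀) − w = 16 − w.
f(z) = 1/(16 − w) = (1/(16)) · 1/(1 − w/(16)) = Σ_{n≥0} w^n / (16)^(n+1).
So c_n = 1/(16)^(n+1):
  c_0 = 1/(16)^1 = 1/16.
  c_1 = 1/(16)^2 = 1/256.
The series is valid for |w/d| < 1, i.e. |z − z₀| < |d|.
Radius of convergence: R = |9 − z₀| = |16| = 16 (distance from z₀ to the singularity z = 9).

c_0 = 1/16, c_1 = 1/256; R = 16.


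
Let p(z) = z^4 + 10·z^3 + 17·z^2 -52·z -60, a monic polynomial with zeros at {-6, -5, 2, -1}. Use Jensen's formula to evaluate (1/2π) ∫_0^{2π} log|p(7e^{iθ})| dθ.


Zeros: -6, -5, -1, 2; r = 7.
Inside |z| < r: -6, -5, -1, 2. Outside (|z| ≥ r): ∅.
p(0) = -60, so log|p(0)| = log(60) = 4.0943.
Apply Jensen: I(r) = log|p(0)| + Σ_k log(r/|z_k|), summed over zeros inside |z| < r.
  log(r/|z_k|) for z_k = -6: log(7/6) = 0.1542
  log(r/|z_k|) for z_k = -5: log(7/5) = 0.3365
  log(r/|z_k|) for z_k = 2: log(7/2) = 1.2528
  log(r/|z_k|) for z_k = -1: log(7/1) = 1.9459
Sum over inside zeros: 3.6893.
I(r) = log|p(0)| + (inside sum) = 4.0943 + 3.6893 = 7.7836.
Closed form (all zeros inside, monic): I(r) = n·log(r) = 4·log(7) = 7.7836. ✓

I(r) ≈ 7.7836.


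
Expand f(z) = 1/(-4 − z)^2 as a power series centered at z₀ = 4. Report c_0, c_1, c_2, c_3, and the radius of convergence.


Let w = z − z₀, so z = z₀ + w.
Then -4 − z = -4 − (z₀ + w) = (-4 − z₀) − w = -8 − w.
f(z) = 1/(-8 − w)^2 = (1/(-8)^2) · (1 − w/(-8))^{−2}.
By the binomial series (1−u)^{−2} = Σ_{n≥0} C(n+1, 1) u^n for |u|<1, with u = w/(-8):
  c_n = C(n+1, 1) / (-8)^(n+2).
  c_0 = 1/(-8)^2 = 1/64.
  c_1 = 2/(-8)^3 = -1/256.
  c_2 = 3/(-8)^4 = 3/4096.
  c_3 = 4/(-8)^5 = -1/8192.
The series is valid for |w/d| < 1, i.e. |z − z₀| < |d|.
Radius of convergence: R = |-4 − z₀| = |-8| = 8 (distance from z₀ to the singularity z = -4).

c_0 = 1/64, c_1 = -1/256, c_2 = 3/4096, c_3 = -1/8192; R = 8.
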